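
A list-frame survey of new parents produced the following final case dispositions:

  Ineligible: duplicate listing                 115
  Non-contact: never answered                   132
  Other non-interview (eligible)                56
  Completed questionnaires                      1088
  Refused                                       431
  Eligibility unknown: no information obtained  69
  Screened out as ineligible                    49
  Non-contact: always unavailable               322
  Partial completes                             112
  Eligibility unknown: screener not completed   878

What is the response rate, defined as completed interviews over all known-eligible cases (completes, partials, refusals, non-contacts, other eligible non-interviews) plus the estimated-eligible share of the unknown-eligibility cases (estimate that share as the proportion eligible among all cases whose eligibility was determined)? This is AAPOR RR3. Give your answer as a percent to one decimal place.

36.0%

Never reached = 132 + 322 = 454
Unknown if eligible = 878 + 69 = 947
Out of scope = 49 + 115 = 164
Top: 1088
Known eligible: 1088 + 112 + 431 + 454 + 56 = 2141
e = 2141 / (2141 + 164) = 2141 / 2305 = 0.9289
Eligible share of unknowns: 0.9289 × 947 = 879.67
Denominator: 2141 + 879.67 = 3020.67
RR3 = 1088 / 3020.67 = 0.3602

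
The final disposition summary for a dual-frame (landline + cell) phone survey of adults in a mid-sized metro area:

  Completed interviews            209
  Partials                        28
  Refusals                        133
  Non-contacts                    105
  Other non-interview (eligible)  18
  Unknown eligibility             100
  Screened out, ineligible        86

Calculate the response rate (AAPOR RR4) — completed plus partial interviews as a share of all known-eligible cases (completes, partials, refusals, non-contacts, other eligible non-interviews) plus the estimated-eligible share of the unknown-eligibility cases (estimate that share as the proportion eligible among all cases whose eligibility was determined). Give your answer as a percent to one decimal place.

41.0%

Num: 209 + 28 = 237
Determined eligible: 209 + 28 + 133 + 105 + 18 = 493
e = 493 / (493 + 86) = 493 / 579 = 0.8515
Estimated eligible among unknowns: 0.8515 × 100 = 85.15
Denom: 493 + 85.15 = 578.15
RR4 = 237 / 578.15 = 0.4099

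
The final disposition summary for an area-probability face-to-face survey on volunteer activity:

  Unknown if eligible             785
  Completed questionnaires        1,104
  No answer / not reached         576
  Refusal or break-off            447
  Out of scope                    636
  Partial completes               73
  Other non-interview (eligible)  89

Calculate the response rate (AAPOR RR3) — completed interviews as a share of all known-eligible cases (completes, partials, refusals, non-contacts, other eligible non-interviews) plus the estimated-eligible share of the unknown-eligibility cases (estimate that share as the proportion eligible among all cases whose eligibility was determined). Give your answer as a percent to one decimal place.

Num: 1104
Eligible (known): 1104 + 73 + 447 + 576 + 89 = 2289
e = 2289 / (2289 + 636) = 2289 / 2925 = 0.7826
Estimated eligible among unknowns: 0.7826 × 785 = 614.34
Denominator: 2289 + 614.34 = 2903.34
RR3 = 1104 / 2903.34 = 0.3803

38.0%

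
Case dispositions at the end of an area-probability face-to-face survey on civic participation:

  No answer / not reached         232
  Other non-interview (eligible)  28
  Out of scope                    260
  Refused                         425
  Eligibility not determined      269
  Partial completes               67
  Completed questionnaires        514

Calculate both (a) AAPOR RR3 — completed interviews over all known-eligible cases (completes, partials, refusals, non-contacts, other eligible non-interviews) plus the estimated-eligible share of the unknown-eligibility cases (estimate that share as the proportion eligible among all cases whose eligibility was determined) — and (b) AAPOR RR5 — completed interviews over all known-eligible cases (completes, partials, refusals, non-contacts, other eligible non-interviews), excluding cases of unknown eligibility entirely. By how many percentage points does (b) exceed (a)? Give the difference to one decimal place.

6.1

Top = 514
Eligible (known) = 514 + 67 + 425 + 232 + 28 = 1266
e = 1266 / (1266 + 260) = 1266 / 1526 = 0.8296
Estimated eligible among unknowns = 0.8296 × 269 = 223.16
Base = 1266 + 223.16 = 1489.16
RR3 = 514 / 1489.16 = 0.3452
Base = 514 + 67 + 425 + 232 + 28 = 1266
RR5 = 514 / 1266 = 0.4060
Difference = 40.60 − 34.52 = 6.08 percentage points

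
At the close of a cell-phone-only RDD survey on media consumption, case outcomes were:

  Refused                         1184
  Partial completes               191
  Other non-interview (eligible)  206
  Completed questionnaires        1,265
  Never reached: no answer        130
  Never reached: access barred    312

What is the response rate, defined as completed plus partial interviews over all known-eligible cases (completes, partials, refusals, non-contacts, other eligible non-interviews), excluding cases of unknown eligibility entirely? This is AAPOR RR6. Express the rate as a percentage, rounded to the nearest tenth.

44.3%

No answer / not reached = 130 + 312 = 442
Top: 1265 + 191 = 1456
Denom: 1265 + 191 + 1184 + 442 + 206 = 3288
RR6 = 1456 / 3288 = 0.4428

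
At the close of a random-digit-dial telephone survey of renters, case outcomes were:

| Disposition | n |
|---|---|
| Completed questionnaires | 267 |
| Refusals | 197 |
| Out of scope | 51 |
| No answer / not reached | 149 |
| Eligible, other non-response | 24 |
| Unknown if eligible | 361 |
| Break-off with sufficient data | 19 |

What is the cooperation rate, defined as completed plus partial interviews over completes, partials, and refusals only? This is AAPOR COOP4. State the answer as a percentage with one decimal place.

59.2%

Numerator = 267 + 19 = 286
Denominator = 267 + 19 + 197 = 483
COOP4 = 286 / 483 = 0.5921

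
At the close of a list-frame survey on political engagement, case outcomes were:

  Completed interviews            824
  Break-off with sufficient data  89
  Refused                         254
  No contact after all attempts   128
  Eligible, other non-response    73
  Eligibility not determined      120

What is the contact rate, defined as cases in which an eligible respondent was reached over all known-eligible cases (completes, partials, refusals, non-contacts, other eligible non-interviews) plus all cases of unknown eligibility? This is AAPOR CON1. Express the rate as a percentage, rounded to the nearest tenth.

83.3%

Num = 824 + 89 + 254 + 73 = 1240
Base = 824 + 89 + 254 + 128 + 73 + 120 = 1488
CON1 = 1240 / 1488 = 0.8333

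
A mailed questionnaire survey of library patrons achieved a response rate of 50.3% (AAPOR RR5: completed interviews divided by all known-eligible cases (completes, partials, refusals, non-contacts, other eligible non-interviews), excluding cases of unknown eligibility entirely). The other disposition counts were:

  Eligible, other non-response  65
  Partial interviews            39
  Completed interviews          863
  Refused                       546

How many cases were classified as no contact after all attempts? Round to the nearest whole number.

203

RR5 = 863 / D = 0.503
D = 863 / 0.503 = 1715.7
Other denominator terms total 1513
no contact after all attempts = 1715.7 − 1513 ≈ 203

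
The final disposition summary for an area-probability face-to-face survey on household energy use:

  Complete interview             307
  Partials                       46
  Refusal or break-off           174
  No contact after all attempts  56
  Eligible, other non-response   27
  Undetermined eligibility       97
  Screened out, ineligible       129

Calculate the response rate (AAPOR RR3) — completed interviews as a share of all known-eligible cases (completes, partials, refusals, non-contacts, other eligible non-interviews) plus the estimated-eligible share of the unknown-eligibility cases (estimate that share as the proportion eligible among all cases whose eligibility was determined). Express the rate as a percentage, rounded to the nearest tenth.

Num → 307
Determined eligible → 307 + 46 + 174 + 56 + 27 = 610
e = 610 / (610 + 129) = 610 / 739 = 0.8254
Estimated eligible among unknowns → 0.8254 × 97 = 80.06
Base → 610 + 80.06 = 690.06
RR3 = 307 / 690.06 = 0.4449

44.5%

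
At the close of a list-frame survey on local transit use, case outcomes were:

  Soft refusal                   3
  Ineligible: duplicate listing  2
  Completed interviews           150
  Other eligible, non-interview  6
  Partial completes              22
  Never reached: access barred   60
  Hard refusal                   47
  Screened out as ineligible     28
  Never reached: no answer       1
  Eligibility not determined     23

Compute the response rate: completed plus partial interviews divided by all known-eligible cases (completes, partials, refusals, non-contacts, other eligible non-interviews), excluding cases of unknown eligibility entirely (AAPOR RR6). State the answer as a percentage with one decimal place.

59.5%

Declined to participate = 47 + 3 = 50
No contact after all attempts = 1 + 60 = 61
Screened out, ineligible = 28 + 2 = 30
Top = 150 + 22 = 172
Denom = 150 + 22 + 50 + 61 + 6 = 289
RR6 = 172 / 289 = 0.5952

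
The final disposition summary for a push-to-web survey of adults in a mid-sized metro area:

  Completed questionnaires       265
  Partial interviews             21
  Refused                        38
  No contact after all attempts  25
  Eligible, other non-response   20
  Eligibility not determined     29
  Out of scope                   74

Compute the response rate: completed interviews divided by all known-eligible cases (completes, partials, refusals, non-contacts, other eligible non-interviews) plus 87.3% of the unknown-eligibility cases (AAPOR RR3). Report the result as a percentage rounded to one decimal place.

67.2%

Num: 265
Eligible (known): 265 + 21 + 38 + 25 + 20 = 369
Estimated eligible among unknowns: 0.8730 × 29 = 25.32
Base: 369 + 25.32 = 394.32
RR3 = 265 / 394.32 = 0.6720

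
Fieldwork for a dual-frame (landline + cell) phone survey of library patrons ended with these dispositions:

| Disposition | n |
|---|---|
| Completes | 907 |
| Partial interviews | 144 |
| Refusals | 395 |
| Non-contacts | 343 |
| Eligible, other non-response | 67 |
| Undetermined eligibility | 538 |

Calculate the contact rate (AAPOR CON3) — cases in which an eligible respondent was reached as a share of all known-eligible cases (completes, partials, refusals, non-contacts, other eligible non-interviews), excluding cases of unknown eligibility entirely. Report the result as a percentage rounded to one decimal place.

Numerator → 907 + 144 + 395 + 67 = 1513
Denominator → 907 + 144 + 395 + 343 + 67 = 1856
CON3 = 1513 / 1856 = 0.8152

81.5%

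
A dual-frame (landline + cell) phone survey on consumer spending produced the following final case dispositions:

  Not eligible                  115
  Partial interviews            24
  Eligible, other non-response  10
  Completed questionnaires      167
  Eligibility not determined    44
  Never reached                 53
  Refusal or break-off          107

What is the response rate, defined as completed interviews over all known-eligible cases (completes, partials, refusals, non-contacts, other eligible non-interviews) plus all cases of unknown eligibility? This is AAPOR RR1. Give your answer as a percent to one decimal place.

Top → 167
Denom → 167 + 24 + 107 + 53 + 10 + 44 = 405
RR1 = 167 / 405 = 0.4123

41.2%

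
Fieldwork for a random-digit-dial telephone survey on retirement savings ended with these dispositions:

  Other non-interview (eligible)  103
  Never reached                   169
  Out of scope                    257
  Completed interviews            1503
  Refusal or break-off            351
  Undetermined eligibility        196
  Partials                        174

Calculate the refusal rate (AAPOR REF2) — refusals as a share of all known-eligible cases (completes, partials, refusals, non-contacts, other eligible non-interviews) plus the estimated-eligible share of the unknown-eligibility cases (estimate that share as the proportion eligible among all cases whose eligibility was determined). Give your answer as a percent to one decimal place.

Numerator → 351
Known eligible → 1503 + 174 + 351 + 169 + 103 = 2300
e = 2300 / (2300 + 257) = 2300 / 2557 = 0.8995
Eligible share of unknowns → 0.8995 × 196 = 176.30
Denominator → 2300 + 176.30 = 2476.30
REF2 = 351 / 2476.30 = 0.1417

14.2%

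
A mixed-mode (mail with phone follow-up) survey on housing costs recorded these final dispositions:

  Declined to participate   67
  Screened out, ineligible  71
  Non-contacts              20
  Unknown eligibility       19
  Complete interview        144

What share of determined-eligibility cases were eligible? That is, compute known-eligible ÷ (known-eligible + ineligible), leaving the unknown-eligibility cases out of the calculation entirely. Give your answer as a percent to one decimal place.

76.5%

Determined eligible → 144 + 67 + 20 = 231
e = 231 / (231 + 71) = 231 / 302 = 0.7649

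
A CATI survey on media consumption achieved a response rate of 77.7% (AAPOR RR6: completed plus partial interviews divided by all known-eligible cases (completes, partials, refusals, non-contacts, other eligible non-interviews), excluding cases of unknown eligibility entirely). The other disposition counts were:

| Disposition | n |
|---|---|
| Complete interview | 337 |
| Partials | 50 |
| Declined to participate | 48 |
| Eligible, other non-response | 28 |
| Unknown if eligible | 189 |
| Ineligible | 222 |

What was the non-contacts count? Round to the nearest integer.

Top: 337 + 50 = 387
RR6 = 387 / D = 0.777
D = 387 / 0.777 = 498.1
Other denominator terms total 463
non-contacts = 498.1 − 463 ≈ 35

35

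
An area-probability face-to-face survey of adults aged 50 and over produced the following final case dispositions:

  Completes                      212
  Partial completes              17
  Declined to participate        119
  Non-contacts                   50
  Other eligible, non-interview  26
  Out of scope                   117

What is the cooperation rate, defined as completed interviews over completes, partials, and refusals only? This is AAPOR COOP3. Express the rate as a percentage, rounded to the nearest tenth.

Num → 212
Base → 212 + 17 + 119 = 348
COOP3 = 212 / 348 = 0.6092

60.9%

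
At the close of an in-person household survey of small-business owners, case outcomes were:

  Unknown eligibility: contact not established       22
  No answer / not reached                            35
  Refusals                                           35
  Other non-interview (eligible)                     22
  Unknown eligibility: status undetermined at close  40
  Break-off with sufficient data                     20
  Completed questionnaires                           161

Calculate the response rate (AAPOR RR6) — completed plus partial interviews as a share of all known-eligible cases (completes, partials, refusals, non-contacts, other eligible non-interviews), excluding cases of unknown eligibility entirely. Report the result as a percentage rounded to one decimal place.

Eligibility not determined = 22 + 40 = 62
Num → 161 + 20 = 181
Denominator → 161 + 20 + 35 + 35 + 22 = 273
RR6 = 181 / 273 = 0.6630

66.3%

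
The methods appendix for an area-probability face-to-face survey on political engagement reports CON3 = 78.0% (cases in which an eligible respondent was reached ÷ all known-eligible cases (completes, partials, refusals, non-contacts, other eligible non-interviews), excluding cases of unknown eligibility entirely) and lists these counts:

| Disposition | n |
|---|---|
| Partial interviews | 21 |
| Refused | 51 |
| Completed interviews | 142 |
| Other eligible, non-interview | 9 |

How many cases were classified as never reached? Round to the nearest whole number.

Num → 142 + 21 + 51 + 9 = 223
CON3 = 223 / D = 0.780
D = 223 / 0.780 = 285.9
Other denominator terms total 223
never reached = 285.9 − 223 ≈ 63

63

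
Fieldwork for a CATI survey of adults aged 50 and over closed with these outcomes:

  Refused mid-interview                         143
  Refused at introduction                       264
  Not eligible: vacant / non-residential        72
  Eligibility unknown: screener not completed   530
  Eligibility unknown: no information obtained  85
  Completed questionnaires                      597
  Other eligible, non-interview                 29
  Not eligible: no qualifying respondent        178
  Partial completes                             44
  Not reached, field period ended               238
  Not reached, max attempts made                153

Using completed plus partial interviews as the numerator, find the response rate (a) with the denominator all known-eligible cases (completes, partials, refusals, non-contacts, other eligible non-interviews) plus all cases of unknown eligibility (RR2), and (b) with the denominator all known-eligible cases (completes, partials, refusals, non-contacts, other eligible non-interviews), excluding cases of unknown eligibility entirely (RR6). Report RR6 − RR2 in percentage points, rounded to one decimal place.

12.9

Declined to participate = 264 + 143 = 407
Never reached = 238 + 153 = 391
Unknown if eligible = 530 + 85 = 615
Ineligible = 178 + 72 = 250
Numerator → 597 + 44 = 641
Denominator → 597 + 44 + 407 + 391 + 29 + 615 = 2083
RR2 = 641 / 2083 = 0.3077
Denominator → 597 + 44 + 407 + 391 + 29 = 1468
RR6 = 641 / 1468 = 0.4366
Difference = 43.66 − 30.77 = 12.89 percentage points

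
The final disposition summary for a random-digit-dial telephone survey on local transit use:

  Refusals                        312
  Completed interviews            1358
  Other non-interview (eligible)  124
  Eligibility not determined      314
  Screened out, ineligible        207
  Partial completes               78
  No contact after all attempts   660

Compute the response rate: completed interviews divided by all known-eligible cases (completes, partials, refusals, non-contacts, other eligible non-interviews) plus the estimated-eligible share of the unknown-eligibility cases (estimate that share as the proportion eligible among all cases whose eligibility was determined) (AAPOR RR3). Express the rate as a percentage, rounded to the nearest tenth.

Num = 1358
Known eligible = 1358 + 78 + 312 + 660 + 124 = 2532
e = 2532 / (2532 + 207) = 2532 / 2739 = 0.9244
Estimated eligible among unknowns = 0.9244 × 314 = 290.26
Base = 2532 + 290.26 = 2822.26
RR3 = 1358 / 2822.26 = 0.4812

48.1%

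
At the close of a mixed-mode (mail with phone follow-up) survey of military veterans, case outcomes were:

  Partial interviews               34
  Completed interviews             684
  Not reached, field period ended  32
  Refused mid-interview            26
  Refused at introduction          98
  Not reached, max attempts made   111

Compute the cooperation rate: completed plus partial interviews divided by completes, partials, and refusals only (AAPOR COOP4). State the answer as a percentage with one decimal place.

85.3%

Refusals = 98 + 26 = 124
Non-contacts = 32 + 111 = 143
Num: 684 + 34 = 718
Base: 684 + 34 + 124 = 842
COOP4 = 718 / 842 = 0.8527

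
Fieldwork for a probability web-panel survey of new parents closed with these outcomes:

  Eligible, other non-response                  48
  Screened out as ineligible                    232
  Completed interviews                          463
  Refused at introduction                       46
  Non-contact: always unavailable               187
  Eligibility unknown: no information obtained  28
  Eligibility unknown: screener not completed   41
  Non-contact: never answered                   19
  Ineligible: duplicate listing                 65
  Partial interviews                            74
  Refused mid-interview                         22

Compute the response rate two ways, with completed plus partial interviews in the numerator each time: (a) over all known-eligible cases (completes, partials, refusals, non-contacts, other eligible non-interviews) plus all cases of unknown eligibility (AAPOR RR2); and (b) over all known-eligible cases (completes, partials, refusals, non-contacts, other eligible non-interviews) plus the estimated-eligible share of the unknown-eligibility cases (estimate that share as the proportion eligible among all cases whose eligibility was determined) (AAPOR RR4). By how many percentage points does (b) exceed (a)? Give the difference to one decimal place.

1.1

Refusals = 46 + 22 = 68
Never reached = 19 + 187 = 206
Undetermined eligibility = 41 + 28 = 69
Ineligible = 232 + 65 = 297
Num: 463 + 74 = 537
Denominator: 463 + 74 + 68 + 206 + 48 + 69 = 928
RR2 = 537 / 928 = 0.5787
Eligible (known): 463 + 74 + 68 + 206 + 48 = 859
e = 859 / (859 + 297) = 859 / 1156 = 0.7431
e × U: 0.7431 × 69 = 51.27
Denominator: 859 + 51.27 = 910.27
RR4 = 537 / 910.27 = 0.5899
Difference = 58.99 − 57.87 = 1.12 percentage points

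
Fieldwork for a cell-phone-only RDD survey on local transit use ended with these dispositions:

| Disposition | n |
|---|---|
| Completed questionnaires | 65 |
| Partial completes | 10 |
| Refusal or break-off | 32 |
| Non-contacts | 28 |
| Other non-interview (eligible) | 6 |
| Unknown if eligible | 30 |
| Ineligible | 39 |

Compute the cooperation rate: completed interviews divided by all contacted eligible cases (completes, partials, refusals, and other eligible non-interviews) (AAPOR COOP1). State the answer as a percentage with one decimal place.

57.5%

Top → 65
Base → 65 + 10 + 32 + 6 = 113
COOP1 = 65 / 113 = 0.5752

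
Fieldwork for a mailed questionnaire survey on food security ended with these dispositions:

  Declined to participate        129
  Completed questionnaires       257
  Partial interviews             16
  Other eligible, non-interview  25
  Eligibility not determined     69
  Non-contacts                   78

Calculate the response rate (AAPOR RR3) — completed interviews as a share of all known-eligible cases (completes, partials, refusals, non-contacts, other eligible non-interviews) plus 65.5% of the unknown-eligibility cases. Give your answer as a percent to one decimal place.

Num = 257
Determined eligible = 257 + 16 + 129 + 78 + 25 = 505
e × U = 0.6550 × 69 = 45.20
Base = 505 + 45.20 = 550.20
RR3 = 257 / 550.20 = 0.4671

46.7%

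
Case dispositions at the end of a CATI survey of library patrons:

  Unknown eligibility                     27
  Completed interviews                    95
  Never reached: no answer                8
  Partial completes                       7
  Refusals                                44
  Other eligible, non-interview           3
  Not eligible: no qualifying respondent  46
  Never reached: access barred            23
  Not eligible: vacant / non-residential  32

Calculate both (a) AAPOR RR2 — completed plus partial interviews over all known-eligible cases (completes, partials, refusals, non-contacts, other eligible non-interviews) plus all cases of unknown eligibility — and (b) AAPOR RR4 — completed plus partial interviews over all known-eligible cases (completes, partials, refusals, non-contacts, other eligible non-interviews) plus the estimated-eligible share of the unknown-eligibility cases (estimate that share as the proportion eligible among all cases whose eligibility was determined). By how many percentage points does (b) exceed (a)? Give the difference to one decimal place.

2.0

No answer / not reached = 8 + 23 = 31
Out of scope = 46 + 32 = 78
Num → 95 + 7 = 102
Base → 95 + 7 + 44 + 31 + 3 + 27 = 207
RR2 = 102 / 207 = 0.4928
Eligible (known) → 95 + 7 + 44 + 31 + 3 = 180
e = 180 / (180 + 78) = 180 / 258 = 0.6977
Eligible share of unknowns → 0.6977 × 27 = 18.84
Base → 180 + 18.84 = 198.84
RR4 = 102 / 198.84 = 0.5130
Difference = 51.30 − 49.28 = 2.02 percentage points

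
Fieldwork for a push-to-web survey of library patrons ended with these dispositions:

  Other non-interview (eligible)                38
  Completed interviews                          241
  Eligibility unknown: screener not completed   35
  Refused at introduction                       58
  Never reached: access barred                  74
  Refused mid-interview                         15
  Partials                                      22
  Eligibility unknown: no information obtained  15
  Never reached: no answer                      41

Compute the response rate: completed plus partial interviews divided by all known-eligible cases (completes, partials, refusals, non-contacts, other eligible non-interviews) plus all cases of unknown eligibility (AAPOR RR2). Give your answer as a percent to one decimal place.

48.8%

Refusal or break-off = 58 + 15 = 73
Never reached = 41 + 74 = 115
Unknown if eligible = 35 + 15 = 50
Num: 241 + 22 = 263
Denominator: 241 + 22 + 73 + 115 + 38 + 50 = 539
RR2 = 263 / 539 = 0.4879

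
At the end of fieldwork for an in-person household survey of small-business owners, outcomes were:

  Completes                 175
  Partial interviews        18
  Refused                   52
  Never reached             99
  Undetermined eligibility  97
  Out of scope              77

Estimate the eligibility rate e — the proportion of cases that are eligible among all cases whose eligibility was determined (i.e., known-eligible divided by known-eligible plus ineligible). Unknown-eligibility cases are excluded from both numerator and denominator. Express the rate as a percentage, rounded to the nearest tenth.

Known eligible = 175 + 18 + 52 + 99 = 344
e = 344 / (344 + 77) = 344 / 421 = 0.8171

81.7%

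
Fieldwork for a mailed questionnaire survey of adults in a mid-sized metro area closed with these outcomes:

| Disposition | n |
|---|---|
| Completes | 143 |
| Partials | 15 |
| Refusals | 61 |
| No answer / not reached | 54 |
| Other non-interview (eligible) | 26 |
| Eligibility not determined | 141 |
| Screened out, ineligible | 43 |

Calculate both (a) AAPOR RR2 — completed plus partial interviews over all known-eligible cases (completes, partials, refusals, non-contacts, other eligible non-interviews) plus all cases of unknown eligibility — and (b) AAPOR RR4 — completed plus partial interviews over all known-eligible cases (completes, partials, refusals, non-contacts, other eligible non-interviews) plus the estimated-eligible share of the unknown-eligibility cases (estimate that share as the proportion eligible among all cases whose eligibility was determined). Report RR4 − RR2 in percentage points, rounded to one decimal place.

Num → 143 + 15 = 158
Denominator → 143 + 15 + 61 + 54 + 26 + 141 = 440
RR2 = 158 / 440 = 0.3591
Known eligible → 143 + 15 + 61 + 54 + 26 = 299
e = 299 / (299 + 43) = 299 / 342 = 0.8743
Estimated eligible among unknowns → 0.8743 × 141 = 123.28
Denominator → 299 + 123.28 = 422.28
RR4 = 158 / 422.28 = 0.3742
Difference = 37.42 − 35.91 = 1.51 percentage points

1.5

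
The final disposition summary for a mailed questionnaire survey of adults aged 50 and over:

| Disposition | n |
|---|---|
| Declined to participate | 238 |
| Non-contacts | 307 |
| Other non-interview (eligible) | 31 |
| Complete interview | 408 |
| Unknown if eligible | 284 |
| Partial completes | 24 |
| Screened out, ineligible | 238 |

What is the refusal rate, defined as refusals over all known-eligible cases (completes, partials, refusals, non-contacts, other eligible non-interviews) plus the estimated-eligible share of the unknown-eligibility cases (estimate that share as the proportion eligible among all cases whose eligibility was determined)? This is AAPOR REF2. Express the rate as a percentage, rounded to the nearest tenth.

19.2%

Numerator = 238
Eligible (known) = 408 + 24 + 238 + 307 + 31 = 1008
e = 1008 / (1008 + 238) = 1008 / 1246 = 0.8090
e × U = 0.8090 × 284 = 229.76
Denom = 1008 + 229.76 = 1237.76
REF2 = 238 / 1237.76 = 0.1923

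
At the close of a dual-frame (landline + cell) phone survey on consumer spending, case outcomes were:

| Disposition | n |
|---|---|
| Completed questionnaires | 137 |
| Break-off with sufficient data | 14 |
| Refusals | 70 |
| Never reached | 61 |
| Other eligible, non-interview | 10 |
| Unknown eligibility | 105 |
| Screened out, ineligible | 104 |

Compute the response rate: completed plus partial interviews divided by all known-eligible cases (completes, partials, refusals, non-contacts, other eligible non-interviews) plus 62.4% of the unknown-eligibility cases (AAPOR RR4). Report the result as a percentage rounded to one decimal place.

42.2%

Num = 137 + 14 = 151
Determined eligible = 137 + 14 + 70 + 61 + 10 = 292
Estimated eligible among unknowns = 0.6240 × 105 = 65.52
Denom = 292 + 65.52 = 357.52
RR4 = 151 / 357.52 = 0.4224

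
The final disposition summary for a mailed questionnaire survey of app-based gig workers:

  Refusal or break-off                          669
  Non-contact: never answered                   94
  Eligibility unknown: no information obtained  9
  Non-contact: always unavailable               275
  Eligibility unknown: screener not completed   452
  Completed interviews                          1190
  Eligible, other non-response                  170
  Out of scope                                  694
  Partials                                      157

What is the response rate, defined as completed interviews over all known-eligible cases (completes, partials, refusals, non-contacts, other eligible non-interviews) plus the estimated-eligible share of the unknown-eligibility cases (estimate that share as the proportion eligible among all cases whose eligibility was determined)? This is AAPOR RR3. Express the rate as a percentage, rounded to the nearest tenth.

Never reached = 94 + 275 = 369
Unknown eligibility = 452 + 9 = 461
Num = 1190
Determined eligible = 1190 + 157 + 669 + 369 + 170 = 2555
e = 2555 / (2555 + 694) = 2555 / 3249 = 0.7864
Eligible share of unknowns = 0.7864 × 461 = 362.53
Base = 2555 + 362.53 = 2917.53
RR3 = 1190 / 2917.53 = 0.4079

40.8%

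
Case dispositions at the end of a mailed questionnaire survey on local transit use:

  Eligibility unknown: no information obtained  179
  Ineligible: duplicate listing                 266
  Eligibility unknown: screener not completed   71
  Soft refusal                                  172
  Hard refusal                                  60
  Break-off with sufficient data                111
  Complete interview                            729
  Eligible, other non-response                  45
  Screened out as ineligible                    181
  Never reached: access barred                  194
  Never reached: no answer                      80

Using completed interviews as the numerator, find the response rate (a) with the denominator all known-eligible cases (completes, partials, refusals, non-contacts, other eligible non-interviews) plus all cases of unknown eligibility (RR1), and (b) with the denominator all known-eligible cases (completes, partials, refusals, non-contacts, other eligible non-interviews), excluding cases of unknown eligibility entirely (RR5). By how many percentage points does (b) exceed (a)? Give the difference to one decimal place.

8.0

Refusal or break-off = 60 + 172 = 232
No answer / not reached = 80 + 194 = 274
Undetermined eligibility = 71 + 179 = 250
Ineligible = 181 + 266 = 447
Top → 729
Denominator → 729 + 111 + 232 + 274 + 45 + 250 = 1641
RR1 = 729 / 1641 = 0.4442
Denominator → 729 + 111 + 232 + 274 + 45 = 1391
RR5 = 729 / 1391 = 0.5241
Difference = 52.41 − 44.42 = 7.99 percentage points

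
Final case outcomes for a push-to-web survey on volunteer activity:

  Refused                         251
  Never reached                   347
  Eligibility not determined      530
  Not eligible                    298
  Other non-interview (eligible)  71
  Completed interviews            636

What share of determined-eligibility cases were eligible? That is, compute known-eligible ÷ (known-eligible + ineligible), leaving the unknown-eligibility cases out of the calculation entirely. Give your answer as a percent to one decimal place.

Determined eligible: 636 + 251 + 347 + 71 = 1305
e = 1305 / (1305 + 298) = 1305 / 1603 = 0.8141

81.4%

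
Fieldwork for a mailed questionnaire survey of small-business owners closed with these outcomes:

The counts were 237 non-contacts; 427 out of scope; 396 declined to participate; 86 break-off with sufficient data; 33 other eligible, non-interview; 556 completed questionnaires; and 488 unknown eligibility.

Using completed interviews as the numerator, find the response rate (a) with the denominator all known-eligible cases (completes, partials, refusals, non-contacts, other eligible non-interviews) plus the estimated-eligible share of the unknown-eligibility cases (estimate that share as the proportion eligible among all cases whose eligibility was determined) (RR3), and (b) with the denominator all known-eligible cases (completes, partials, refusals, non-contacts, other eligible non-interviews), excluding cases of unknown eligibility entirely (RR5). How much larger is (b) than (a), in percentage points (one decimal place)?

9.3

Top: 556
Determined eligible: 556 + 86 + 396 + 237 + 33 = 1308
e = 1308 / (1308 + 427) = 1308 / 1735 = 0.7539
Eligible share of unknowns: 0.7539 × 488 = 367.90
Base: 1308 + 367.90 = 1675.90
RR3 = 556 / 1675.90 = 0.3318
Base: 556 + 86 + 396 + 237 + 33 = 1308
RR5 = 556 / 1308 = 0.4251
Difference = 42.51 − 33.18 = 9.33 percentage points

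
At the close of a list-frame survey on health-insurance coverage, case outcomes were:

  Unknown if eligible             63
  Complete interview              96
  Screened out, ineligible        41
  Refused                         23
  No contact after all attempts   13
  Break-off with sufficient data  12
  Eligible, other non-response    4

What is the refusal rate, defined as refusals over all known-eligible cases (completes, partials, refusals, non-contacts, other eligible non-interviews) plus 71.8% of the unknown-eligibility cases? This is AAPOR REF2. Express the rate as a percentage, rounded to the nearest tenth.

11.9%

Num: 23
Determined eligible: 96 + 12 + 23 + 13 + 4 = 148
Eligible share of unknowns: 0.7180 × 63 = 45.23
Denom: 148 + 45.23 = 193.23
REF2 = 23 / 193.23 = 0.1190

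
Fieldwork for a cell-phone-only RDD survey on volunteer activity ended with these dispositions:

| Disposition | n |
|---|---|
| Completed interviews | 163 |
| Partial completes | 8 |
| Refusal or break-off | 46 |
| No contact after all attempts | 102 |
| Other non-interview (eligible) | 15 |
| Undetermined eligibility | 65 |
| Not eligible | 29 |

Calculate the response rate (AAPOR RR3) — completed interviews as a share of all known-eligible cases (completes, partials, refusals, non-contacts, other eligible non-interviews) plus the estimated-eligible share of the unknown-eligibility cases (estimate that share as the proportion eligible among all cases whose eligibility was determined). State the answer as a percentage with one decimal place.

Top = 163
Determined eligible = 163 + 8 + 46 + 102 + 15 = 334
e = 334 / (334 + 29) = 334 / 363 = 0.9201
e × U = 0.9201 × 65 = 59.81
Denominator = 334 + 59.81 = 393.81
RR3 = 163 / 393.81 = 0.4139

41.4%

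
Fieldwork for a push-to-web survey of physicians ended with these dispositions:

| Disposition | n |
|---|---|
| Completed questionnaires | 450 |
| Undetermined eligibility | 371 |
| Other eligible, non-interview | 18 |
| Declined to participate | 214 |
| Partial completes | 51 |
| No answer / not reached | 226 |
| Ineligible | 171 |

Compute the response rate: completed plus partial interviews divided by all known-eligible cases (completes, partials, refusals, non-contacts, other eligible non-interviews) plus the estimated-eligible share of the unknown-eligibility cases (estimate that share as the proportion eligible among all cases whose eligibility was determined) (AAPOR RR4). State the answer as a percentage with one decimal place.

39.3%

Num: 450 + 51 = 501
Known eligible: 450 + 51 + 214 + 226 + 18 = 959
e = 959 / (959 + 171) = 959 / 1130 = 0.8487
Eligible share of unknowns: 0.8487 × 371 = 314.87
Base: 959 + 314.87 = 1273.87
RR4 = 501 / 1273.87 = 0.3933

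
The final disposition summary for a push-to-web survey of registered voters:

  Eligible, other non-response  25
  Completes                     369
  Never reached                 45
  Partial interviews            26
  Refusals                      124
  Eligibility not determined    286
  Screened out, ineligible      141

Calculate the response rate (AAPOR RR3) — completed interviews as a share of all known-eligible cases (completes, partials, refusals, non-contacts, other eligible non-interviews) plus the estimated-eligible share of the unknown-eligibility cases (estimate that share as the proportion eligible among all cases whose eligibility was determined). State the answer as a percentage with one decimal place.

Numerator: 369
Eligible (known): 369 + 26 + 124 + 45 + 25 = 589
e = 589 / (589 + 141) = 589 / 730 = 0.8068
e × U: 0.8068 × 286 = 230.74
Base: 589 + 230.74 = 819.74
RR3 = 369 / 819.74 = 0.4501

45.0%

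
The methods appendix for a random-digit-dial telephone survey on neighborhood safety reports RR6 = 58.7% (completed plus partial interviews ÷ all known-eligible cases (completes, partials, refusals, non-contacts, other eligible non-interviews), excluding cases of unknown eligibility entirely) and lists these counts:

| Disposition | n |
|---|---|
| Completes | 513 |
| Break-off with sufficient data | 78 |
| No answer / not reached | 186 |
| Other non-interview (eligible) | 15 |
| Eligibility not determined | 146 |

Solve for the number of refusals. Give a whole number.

Numerator: 513 + 78 = 591
RR6 = 591 / D = 0.587
D = 591 / 0.587 = 1006.8
Remaining denominator categories sum to 792
refusals = 1006.8 − 792 ≈ 215

215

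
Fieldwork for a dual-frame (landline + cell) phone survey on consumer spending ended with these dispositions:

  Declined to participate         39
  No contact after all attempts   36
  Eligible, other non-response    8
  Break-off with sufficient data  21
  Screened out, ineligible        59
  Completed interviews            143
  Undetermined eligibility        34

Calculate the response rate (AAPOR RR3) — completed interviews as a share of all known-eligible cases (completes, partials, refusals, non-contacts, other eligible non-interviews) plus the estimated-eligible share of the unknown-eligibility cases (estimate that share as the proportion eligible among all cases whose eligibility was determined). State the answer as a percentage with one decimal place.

52.1%

Num = 143
Eligible (known) = 143 + 21 + 39 + 36 + 8 = 247
e = 247 / (247 + 59) = 247 / 306 = 0.8072
Estimated eligible among unknowns = 0.8072 × 34 = 27.44
Denom = 247 + 27.44 = 274.44
RR3 = 143 / 274.44 = 0.5211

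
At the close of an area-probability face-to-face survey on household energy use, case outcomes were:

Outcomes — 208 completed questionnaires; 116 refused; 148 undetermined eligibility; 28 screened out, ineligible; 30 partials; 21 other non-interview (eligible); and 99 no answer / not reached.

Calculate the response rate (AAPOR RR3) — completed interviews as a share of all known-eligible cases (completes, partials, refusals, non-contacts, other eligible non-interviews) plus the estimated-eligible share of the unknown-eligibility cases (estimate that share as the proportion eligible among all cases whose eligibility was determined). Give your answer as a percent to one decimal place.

Top = 208
Known eligible = 208 + 30 + 116 + 99 + 21 = 474
e = 474 / (474 + 28) = 474 / 502 = 0.9442
e × U = 0.9442 × 148 = 139.74
Denominator = 474 + 139.74 = 613.74
RR3 = 208 / 613.74 = 0.3389

33.9%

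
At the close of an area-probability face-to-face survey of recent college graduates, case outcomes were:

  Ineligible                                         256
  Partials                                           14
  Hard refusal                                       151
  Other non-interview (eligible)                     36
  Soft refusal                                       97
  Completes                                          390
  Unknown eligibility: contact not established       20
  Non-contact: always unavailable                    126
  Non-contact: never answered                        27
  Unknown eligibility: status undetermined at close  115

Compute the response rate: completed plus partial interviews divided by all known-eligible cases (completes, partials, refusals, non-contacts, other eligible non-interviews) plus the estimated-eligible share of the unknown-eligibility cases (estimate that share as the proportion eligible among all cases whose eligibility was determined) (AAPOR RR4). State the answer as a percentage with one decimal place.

Refusals = 151 + 97 = 248
Never reached = 27 + 126 = 153
Unknown if eligible = 20 + 115 = 135
Num = 390 + 14 = 404
Eligible (known) = 390 + 14 + 248 + 153 + 36 = 841
e = 841 / (841 + 256) = 841 / 1097 = 0.7666
e × U = 0.7666 × 135 = 103.49
Denominator = 841 + 103.49 = 944.49
RR4 = 404 / 944.49 = 0.4277

42.8%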